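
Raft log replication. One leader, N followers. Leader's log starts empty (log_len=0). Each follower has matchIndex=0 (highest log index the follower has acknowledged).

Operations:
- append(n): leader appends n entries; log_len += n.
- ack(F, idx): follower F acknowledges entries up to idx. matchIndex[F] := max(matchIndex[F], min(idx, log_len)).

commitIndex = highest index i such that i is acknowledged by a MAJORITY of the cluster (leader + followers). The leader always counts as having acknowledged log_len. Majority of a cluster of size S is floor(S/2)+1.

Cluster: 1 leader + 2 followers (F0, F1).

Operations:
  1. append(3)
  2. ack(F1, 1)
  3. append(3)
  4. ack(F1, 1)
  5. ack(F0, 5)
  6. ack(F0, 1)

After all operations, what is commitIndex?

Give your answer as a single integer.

Answer: 5

Derivation:
Op 1: append 3 -> log_len=3
Op 2: F1 acks idx 1 -> match: F0=0 F1=1; commitIndex=1
Op 3: append 3 -> log_len=6
Op 4: F1 acks idx 1 -> match: F0=0 F1=1; commitIndex=1
Op 5: F0 acks idx 5 -> match: F0=5 F1=1; commitIndex=5
Op 6: F0 acks idx 1 -> match: F0=5 F1=1; commitIndex=5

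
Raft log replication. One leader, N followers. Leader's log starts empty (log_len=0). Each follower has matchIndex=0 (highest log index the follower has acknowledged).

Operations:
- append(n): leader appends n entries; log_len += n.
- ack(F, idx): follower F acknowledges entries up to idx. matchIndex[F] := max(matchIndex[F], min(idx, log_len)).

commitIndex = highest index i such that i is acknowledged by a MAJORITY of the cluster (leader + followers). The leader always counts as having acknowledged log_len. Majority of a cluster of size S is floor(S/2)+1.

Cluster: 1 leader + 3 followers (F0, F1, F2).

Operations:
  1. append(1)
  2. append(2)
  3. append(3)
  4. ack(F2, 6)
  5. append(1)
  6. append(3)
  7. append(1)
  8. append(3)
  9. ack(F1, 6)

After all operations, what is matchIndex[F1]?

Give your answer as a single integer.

Answer: 6

Derivation:
Op 1: append 1 -> log_len=1
Op 2: append 2 -> log_len=3
Op 3: append 3 -> log_len=6
Op 4: F2 acks idx 6 -> match: F0=0 F1=0 F2=6; commitIndex=0
Op 5: append 1 -> log_len=7
Op 6: append 3 -> log_len=10
Op 7: append 1 -> log_len=11
Op 8: append 3 -> log_len=14
Op 9: F1 acks idx 6 -> match: F0=0 F1=6 F2=6; commitIndex=6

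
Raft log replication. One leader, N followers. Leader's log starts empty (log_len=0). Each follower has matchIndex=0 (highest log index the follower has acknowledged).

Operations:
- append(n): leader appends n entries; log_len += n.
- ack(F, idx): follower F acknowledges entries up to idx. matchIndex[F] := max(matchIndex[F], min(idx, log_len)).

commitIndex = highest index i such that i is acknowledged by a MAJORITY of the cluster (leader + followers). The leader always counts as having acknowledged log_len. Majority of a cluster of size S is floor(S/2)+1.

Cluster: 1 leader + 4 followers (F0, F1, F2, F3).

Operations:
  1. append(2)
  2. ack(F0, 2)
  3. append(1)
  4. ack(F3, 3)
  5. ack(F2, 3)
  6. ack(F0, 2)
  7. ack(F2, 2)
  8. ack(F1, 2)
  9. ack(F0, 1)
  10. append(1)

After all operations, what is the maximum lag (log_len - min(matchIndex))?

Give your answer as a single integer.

Answer: 2

Derivation:
Op 1: append 2 -> log_len=2
Op 2: F0 acks idx 2 -> match: F0=2 F1=0 F2=0 F3=0; commitIndex=0
Op 3: append 1 -> log_len=3
Op 4: F3 acks idx 3 -> match: F0=2 F1=0 F2=0 F3=3; commitIndex=2
Op 5: F2 acks idx 3 -> match: F0=2 F1=0 F2=3 F3=3; commitIndex=3
Op 6: F0 acks idx 2 -> match: F0=2 F1=0 F2=3 F3=3; commitIndex=3
Op 7: F2 acks idx 2 -> match: F0=2 F1=0 F2=3 F3=3; commitIndex=3
Op 8: F1 acks idx 2 -> match: F0=2 F1=2 F2=3 F3=3; commitIndex=3
Op 9: F0 acks idx 1 -> match: F0=2 F1=2 F2=3 F3=3; commitIndex=3
Op 10: append 1 -> log_len=4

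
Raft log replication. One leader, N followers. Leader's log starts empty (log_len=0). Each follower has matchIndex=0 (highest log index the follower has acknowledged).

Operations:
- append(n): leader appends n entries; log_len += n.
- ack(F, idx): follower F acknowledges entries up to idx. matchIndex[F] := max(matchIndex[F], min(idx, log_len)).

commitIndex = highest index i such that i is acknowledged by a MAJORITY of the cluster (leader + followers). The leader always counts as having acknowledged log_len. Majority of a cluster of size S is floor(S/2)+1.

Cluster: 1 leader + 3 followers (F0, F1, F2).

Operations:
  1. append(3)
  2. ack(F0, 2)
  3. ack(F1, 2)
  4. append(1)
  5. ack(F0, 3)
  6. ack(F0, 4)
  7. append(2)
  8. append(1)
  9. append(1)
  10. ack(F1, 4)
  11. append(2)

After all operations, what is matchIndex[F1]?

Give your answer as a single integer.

Op 1: append 3 -> log_len=3
Op 2: F0 acks idx 2 -> match: F0=2 F1=0 F2=0; commitIndex=0
Op 3: F1 acks idx 2 -> match: F0=2 F1=2 F2=0; commitIndex=2
Op 4: append 1 -> log_len=4
Op 5: F0 acks idx 3 -> match: F0=3 F1=2 F2=0; commitIndex=2
Op 6: F0 acks idx 4 -> match: F0=4 F1=2 F2=0; commitIndex=2
Op 7: append 2 -> log_len=6
Op 8: append 1 -> log_len=7
Op 9: append 1 -> log_len=8
Op 10: F1 acks idx 4 -> match: F0=4 F1=4 F2=0; commitIndex=4
Op 11: append 2 -> log_len=10

Answer: 4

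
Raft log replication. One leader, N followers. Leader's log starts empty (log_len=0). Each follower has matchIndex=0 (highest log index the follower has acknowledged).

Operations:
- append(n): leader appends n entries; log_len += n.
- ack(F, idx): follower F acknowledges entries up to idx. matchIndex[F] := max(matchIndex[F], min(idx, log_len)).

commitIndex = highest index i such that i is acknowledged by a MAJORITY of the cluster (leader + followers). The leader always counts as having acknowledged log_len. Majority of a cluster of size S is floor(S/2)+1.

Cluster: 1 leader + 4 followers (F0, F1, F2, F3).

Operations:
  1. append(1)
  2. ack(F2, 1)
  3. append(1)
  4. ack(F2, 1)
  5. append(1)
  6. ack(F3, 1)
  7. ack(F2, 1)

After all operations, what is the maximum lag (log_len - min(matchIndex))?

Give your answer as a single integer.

Answer: 3

Derivation:
Op 1: append 1 -> log_len=1
Op 2: F2 acks idx 1 -> match: F0=0 F1=0 F2=1 F3=0; commitIndex=0
Op 3: append 1 -> log_len=2
Op 4: F2 acks idx 1 -> match: F0=0 F1=0 F2=1 F3=0; commitIndex=0
Op 5: append 1 -> log_len=3
Op 6: F3 acks idx 1 -> match: F0=0 F1=0 F2=1 F3=1; commitIndex=1
Op 7: F2 acks idx 1 -> match: F0=0 F1=0 F2=1 F3=1; commitIndex=1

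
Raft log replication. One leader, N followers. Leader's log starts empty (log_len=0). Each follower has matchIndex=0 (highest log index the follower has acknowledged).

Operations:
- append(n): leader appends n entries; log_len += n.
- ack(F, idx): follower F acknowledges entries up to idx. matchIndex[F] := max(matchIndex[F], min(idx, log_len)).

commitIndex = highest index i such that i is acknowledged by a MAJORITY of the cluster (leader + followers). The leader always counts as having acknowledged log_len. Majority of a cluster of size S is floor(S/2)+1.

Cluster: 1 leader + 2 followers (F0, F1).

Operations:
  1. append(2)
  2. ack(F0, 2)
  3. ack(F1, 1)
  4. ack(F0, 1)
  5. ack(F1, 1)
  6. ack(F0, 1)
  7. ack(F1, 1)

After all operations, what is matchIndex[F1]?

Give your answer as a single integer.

Op 1: append 2 -> log_len=2
Op 2: F0 acks idx 2 -> match: F0=2 F1=0; commitIndex=2
Op 3: F1 acks idx 1 -> match: F0=2 F1=1; commitIndex=2
Op 4: F0 acks idx 1 -> match: F0=2 F1=1; commitIndex=2
Op 5: F1 acks idx 1 -> match: F0=2 F1=1; commitIndex=2
Op 6: F0 acks idx 1 -> match: F0=2 F1=1; commitIndex=2
Op 7: F1 acks idx 1 -> match: F0=2 F1=1; commitIndex=2

Answer: 1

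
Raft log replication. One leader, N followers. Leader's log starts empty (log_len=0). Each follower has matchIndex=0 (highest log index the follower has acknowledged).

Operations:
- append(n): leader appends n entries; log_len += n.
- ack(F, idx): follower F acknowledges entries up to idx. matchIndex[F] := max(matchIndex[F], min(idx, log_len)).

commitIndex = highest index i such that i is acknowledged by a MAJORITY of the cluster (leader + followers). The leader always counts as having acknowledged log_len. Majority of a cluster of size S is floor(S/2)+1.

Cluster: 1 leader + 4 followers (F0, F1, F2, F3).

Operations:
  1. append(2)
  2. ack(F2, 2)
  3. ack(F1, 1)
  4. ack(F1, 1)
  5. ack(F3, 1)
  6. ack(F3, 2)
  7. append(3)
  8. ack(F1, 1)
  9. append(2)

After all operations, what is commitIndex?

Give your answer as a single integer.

Answer: 2

Derivation:
Op 1: append 2 -> log_len=2
Op 2: F2 acks idx 2 -> match: F0=0 F1=0 F2=2 F3=0; commitIndex=0
Op 3: F1 acks idx 1 -> match: F0=0 F1=1 F2=2 F3=0; commitIndex=1
Op 4: F1 acks idx 1 -> match: F0=0 F1=1 F2=2 F3=0; commitIndex=1
Op 5: F3 acks idx 1 -> match: F0=0 F1=1 F2=2 F3=1; commitIndex=1
Op 6: F3 acks idx 2 -> match: F0=0 F1=1 F2=2 F3=2; commitIndex=2
Op 7: append 3 -> log_len=5
Op 8: F1 acks idx 1 -> match: F0=0 F1=1 F2=2 F3=2; commitIndex=2
Op 9: append 2 -> log_len=7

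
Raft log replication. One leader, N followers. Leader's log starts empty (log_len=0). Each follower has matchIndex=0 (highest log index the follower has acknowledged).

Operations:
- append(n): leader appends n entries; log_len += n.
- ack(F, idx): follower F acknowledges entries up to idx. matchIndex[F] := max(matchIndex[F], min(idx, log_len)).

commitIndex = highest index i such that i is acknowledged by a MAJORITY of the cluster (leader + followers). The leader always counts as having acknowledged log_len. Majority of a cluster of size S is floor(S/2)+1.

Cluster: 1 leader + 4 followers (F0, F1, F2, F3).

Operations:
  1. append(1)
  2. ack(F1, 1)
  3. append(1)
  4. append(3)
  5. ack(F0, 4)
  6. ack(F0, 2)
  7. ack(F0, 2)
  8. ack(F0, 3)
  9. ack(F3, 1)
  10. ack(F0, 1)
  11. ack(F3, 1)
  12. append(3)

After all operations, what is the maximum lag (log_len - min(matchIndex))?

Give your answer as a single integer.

Op 1: append 1 -> log_len=1
Op 2: F1 acks idx 1 -> match: F0=0 F1=1 F2=0 F3=0; commitIndex=0
Op 3: append 1 -> log_len=2
Op 4: append 3 -> log_len=5
Op 5: F0 acks idx 4 -> match: F0=4 F1=1 F2=0 F3=0; commitIndex=1
Op 6: F0 acks idx 2 -> match: F0=4 F1=1 F2=0 F3=0; commitIndex=1
Op 7: F0 acks idx 2 -> match: F0=4 F1=1 F2=0 F3=0; commitIndex=1
Op 8: F0 acks idx 3 -> match: F0=4 F1=1 F2=0 F3=0; commitIndex=1
Op 9: F3 acks idx 1 -> match: F0=4 F1=1 F2=0 F3=1; commitIndex=1
Op 10: F0 acks idx 1 -> match: F0=4 F1=1 F2=0 F3=1; commitIndex=1
Op 11: F3 acks idx 1 -> match: F0=4 F1=1 F2=0 F3=1; commitIndex=1
Op 12: append 3 -> log_len=8

Answer: 8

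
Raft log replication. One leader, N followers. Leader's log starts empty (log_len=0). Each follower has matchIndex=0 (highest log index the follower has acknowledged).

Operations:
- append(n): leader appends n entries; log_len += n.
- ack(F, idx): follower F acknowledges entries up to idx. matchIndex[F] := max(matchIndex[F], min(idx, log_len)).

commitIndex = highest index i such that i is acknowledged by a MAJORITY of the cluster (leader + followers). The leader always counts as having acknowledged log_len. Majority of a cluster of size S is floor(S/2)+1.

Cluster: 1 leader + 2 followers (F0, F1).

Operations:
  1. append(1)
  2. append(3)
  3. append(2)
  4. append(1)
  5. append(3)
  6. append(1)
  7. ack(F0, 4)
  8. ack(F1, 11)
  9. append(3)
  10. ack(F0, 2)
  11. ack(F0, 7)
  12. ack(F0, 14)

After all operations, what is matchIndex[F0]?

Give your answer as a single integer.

Op 1: append 1 -> log_len=1
Op 2: append 3 -> log_len=4
Op 3: append 2 -> log_len=6
Op 4: append 1 -> log_len=7
Op 5: append 3 -> log_len=10
Op 6: append 1 -> log_len=11
Op 7: F0 acks idx 4 -> match: F0=4 F1=0; commitIndex=4
Op 8: F1 acks idx 11 -> match: F0=4 F1=11; commitIndex=11
Op 9: append 3 -> log_len=14
Op 10: F0 acks idx 2 -> match: F0=4 F1=11; commitIndex=11
Op 11: F0 acks idx 7 -> match: F0=7 F1=11; commitIndex=11
Op 12: F0 acks idx 14 -> match: F0=14 F1=11; commitIndex=14

Answer: 14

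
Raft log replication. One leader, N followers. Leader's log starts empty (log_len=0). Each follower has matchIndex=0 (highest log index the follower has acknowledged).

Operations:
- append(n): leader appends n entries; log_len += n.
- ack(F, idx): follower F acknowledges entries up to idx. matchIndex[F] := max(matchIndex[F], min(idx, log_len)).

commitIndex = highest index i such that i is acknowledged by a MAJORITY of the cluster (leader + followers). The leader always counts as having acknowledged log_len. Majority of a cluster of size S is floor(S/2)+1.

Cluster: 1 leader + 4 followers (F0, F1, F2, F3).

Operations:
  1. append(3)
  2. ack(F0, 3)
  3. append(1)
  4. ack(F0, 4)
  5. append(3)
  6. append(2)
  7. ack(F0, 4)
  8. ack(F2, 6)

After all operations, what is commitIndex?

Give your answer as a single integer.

Answer: 4

Derivation:
Op 1: append 3 -> log_len=3
Op 2: F0 acks idx 3 -> match: F0=3 F1=0 F2=0 F3=0; commitIndex=0
Op 3: append 1 -> log_len=4
Op 4: F0 acks idx 4 -> match: F0=4 F1=0 F2=0 F3=0; commitIndex=0
Op 5: append 3 -> log_len=7
Op 6: append 2 -> log_len=9
Op 7: F0 acks idx 4 -> match: F0=4 F1=0 F2=0 F3=0; commitIndex=0
Op 8: F2 acks idx 6 -> match: F0=4 F1=0 F2=6 F3=0; commitIndex=4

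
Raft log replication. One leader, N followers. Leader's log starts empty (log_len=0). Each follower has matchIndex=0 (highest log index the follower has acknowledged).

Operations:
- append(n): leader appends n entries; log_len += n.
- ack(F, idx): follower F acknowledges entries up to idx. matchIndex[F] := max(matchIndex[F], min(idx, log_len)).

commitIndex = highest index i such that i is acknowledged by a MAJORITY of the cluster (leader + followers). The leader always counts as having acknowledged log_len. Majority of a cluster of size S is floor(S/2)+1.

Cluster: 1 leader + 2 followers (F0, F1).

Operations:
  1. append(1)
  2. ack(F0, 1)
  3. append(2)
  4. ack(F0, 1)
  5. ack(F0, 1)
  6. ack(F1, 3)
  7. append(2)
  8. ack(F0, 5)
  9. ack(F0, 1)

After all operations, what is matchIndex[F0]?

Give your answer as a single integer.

Op 1: append 1 -> log_len=1
Op 2: F0 acks idx 1 -> match: F0=1 F1=0; commitIndex=1
Op 3: append 2 -> log_len=3
Op 4: F0 acks idx 1 -> match: F0=1 F1=0; commitIndex=1
Op 5: F0 acks idx 1 -> match: F0=1 F1=0; commitIndex=1
Op 6: F1 acks idx 3 -> match: F0=1 F1=3; commitIndex=3
Op 7: append 2 -> log_len=5
Op 8: F0 acks idx 5 -> match: F0=5 F1=3; commitIndex=5
Op 9: F0 acks idx 1 -> match: F0=5 F1=3; commitIndex=5

Answer: 5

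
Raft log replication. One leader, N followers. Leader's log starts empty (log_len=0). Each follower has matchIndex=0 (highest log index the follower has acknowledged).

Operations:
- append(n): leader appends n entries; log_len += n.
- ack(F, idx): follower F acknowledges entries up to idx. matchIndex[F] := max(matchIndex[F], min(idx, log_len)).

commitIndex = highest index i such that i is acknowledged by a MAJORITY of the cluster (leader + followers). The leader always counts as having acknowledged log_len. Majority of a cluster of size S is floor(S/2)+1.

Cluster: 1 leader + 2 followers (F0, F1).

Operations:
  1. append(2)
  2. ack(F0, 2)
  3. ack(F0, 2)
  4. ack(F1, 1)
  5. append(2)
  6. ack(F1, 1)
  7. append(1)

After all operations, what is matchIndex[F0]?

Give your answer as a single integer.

Answer: 2

Derivation:
Op 1: append 2 -> log_len=2
Op 2: F0 acks idx 2 -> match: F0=2 F1=0; commitIndex=2
Op 3: F0 acks idx 2 -> match: F0=2 F1=0; commitIndex=2
Op 4: F1 acks idx 1 -> match: F0=2 F1=1; commitIndex=2
Op 5: append 2 -> log_len=4
Op 6: F1 acks idx 1 -> match: F0=2 F1=1; commitIndex=2
Op 7: append 1 -> log_len=5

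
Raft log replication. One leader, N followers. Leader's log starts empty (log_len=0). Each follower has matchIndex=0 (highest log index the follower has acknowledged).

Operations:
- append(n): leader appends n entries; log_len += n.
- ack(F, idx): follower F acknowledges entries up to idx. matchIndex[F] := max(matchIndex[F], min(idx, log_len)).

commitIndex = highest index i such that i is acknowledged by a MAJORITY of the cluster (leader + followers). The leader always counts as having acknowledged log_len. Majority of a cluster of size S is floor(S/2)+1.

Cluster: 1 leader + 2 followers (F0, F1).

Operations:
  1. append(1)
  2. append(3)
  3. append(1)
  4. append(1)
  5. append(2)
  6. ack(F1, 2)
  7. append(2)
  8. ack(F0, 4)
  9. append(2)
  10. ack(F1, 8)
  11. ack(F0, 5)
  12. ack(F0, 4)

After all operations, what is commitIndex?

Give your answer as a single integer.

Answer: 8

Derivation:
Op 1: append 1 -> log_len=1
Op 2: append 3 -> log_len=4
Op 3: append 1 -> log_len=5
Op 4: append 1 -> log_len=6
Op 5: append 2 -> log_len=8
Op 6: F1 acks idx 2 -> match: F0=0 F1=2; commitIndex=2
Op 7: append 2 -> log_len=10
Op 8: F0 acks idx 4 -> match: F0=4 F1=2; commitIndex=4
Op 9: append 2 -> log_len=12
Op 10: F1 acks idx 8 -> match: F0=4 F1=8; commitIndex=8
Op 11: F0 acks idx 5 -> match: F0=5 F1=8; commitIndex=8
Op 12: F0 acks idx 4 -> match: F0=5 F1=8; commitIndex=8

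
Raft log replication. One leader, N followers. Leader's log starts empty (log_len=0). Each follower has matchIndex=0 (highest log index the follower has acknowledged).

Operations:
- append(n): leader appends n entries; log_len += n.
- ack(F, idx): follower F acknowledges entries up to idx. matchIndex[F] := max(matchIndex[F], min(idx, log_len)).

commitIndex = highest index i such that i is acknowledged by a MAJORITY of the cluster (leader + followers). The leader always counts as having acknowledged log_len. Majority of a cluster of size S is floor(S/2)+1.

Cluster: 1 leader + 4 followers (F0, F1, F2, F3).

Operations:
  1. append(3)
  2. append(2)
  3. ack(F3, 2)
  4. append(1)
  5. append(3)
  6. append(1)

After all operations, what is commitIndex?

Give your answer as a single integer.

Answer: 0

Derivation:
Op 1: append 3 -> log_len=3
Op 2: append 2 -> log_len=5
Op 3: F3 acks idx 2 -> match: F0=0 F1=0 F2=0 F3=2; commitIndex=0
Op 4: append 1 -> log_len=6
Op 5: append 3 -> log_len=9
Op 6: append 1 -> log_len=10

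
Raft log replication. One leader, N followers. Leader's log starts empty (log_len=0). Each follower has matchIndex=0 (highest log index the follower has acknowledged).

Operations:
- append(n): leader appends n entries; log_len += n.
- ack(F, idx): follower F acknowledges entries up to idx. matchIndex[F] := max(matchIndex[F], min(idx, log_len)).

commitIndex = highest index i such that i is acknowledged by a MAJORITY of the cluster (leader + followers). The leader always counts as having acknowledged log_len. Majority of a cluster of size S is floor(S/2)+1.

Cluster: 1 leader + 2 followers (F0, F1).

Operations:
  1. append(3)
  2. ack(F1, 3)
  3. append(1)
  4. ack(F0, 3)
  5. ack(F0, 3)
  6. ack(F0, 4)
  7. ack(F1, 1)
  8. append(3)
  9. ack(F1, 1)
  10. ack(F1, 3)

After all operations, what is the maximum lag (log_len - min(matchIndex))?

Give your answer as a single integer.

Answer: 4

Derivation:
Op 1: append 3 -> log_len=3
Op 2: F1 acks idx 3 -> match: F0=0 F1=3; commitIndex=3
Op 3: append 1 -> log_len=4
Op 4: F0 acks idx 3 -> match: F0=3 F1=3; commitIndex=3
Op 5: F0 acks idx 3 -> match: F0=3 F1=3; commitIndex=3
Op 6: F0 acks idx 4 -> match: F0=4 F1=3; commitIndex=4
Op 7: F1 acks idx 1 -> match: F0=4 F1=3; commitIndex=4
Op 8: append 3 -> log_len=7
Op 9: F1 acks idx 1 -> match: F0=4 F1=3; commitIndex=4
Op 10: F1 acks idx 3 -> match: F0=4 F1=3; commitIndex=4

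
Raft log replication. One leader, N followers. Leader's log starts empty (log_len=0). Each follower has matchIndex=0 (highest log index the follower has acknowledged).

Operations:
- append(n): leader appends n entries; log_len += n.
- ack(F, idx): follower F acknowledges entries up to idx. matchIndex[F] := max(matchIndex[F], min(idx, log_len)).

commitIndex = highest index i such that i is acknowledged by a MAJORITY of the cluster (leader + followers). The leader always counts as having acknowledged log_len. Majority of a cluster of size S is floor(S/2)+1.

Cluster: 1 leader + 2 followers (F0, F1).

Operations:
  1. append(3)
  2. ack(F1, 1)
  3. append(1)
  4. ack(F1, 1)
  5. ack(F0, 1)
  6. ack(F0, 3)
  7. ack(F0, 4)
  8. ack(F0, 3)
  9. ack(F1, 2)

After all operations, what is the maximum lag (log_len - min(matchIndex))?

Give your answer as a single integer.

Answer: 2

Derivation:
Op 1: append 3 -> log_len=3
Op 2: F1 acks idx 1 -> match: F0=0 F1=1; commitIndex=1
Op 3: append 1 -> log_len=4
Op 4: F1 acks idx 1 -> match: F0=0 F1=1; commitIndex=1
Op 5: F0 acks idx 1 -> match: F0=1 F1=1; commitIndex=1
Op 6: F0 acks idx 3 -> match: F0=3 F1=1; commitIndex=3
Op 7: F0 acks idx 4 -> match: F0=4 F1=1; commitIndex=4
Op 8: F0 acks idx 3 -> match: F0=4 F1=1; commitIndex=4
Op 9: F1 acks idx 2 -> match: F0=4 F1=2; commitIndex=4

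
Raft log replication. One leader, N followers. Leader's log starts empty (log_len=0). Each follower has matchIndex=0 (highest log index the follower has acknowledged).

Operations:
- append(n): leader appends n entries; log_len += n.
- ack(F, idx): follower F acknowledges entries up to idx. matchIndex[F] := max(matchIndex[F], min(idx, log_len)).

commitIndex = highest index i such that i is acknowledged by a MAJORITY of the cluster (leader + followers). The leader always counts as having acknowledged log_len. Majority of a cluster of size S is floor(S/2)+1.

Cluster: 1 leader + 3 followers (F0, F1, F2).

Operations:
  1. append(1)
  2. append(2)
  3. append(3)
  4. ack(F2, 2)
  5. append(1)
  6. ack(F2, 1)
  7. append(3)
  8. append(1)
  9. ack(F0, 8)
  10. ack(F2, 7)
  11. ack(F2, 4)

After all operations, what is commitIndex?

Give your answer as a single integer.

Answer: 7

Derivation:
Op 1: append 1 -> log_len=1
Op 2: append 2 -> log_len=3
Op 3: append 3 -> log_len=6
Op 4: F2 acks idx 2 -> match: F0=0 F1=0 F2=2; commitIndex=0
Op 5: append 1 -> log_len=7
Op 6: F2 acks idx 1 -> match: F0=0 F1=0 F2=2; commitIndex=0
Op 7: append 3 -> log_len=10
Op 8: append 1 -> log_len=11
Op 9: F0 acks idx 8 -> match: F0=8 F1=0 F2=2; commitIndex=2
Op 10: F2 acks idx 7 -> match: F0=8 F1=0 F2=7; commitIndex=7
Op 11: F2 acks idx 4 -> match: F0=8 F1=0 F2=7; commitIndex=7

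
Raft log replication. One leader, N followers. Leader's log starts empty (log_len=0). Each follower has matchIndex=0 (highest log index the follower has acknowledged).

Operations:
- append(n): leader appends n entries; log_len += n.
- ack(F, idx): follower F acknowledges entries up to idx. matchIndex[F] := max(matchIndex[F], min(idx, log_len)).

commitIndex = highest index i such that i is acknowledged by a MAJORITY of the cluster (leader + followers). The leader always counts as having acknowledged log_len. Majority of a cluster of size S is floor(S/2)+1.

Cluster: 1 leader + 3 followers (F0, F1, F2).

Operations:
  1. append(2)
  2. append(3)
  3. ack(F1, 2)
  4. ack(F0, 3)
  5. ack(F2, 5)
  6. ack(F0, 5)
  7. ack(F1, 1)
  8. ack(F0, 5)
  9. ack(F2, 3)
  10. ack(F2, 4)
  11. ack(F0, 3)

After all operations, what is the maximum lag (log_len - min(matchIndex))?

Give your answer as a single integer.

Answer: 3

Derivation:
Op 1: append 2 -> log_len=2
Op 2: append 3 -> log_len=5
Op 3: F1 acks idx 2 -> match: F0=0 F1=2 F2=0; commitIndex=0
Op 4: F0 acks idx 3 -> match: F0=3 F1=2 F2=0; commitIndex=2
Op 5: F2 acks idx 5 -> match: F0=3 F1=2 F2=5; commitIndex=3
Op 6: F0 acks idx 5 -> match: F0=5 F1=2 F2=5; commitIndex=5
Op 7: F1 acks idx 1 -> match: F0=5 F1=2 F2=5; commitIndex=5
Op 8: F0 acks idx 5 -> match: F0=5 F1=2 F2=5; commitIndex=5
Op 9: F2 acks idx 3 -> match: F0=5 F1=2 F2=5; commitIndex=5
Op 10: F2 acks idx 4 -> match: F0=5 F1=2 F2=5; commitIndex=5
Op 11: F0 acks idx 3 -> match: F0=5 F1=2 F2=5; commitIndex=5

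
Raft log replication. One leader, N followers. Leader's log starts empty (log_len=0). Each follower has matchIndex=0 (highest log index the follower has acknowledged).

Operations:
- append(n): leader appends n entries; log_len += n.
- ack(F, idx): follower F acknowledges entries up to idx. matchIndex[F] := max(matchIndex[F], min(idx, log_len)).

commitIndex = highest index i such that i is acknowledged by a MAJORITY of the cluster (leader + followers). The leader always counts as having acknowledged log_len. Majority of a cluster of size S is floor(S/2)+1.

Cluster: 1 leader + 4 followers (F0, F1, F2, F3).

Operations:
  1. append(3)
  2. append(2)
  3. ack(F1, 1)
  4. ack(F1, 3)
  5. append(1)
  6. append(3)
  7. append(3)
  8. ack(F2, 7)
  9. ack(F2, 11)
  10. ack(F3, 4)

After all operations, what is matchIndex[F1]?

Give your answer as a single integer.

Op 1: append 3 -> log_len=3
Op 2: append 2 -> log_len=5
Op 3: F1 acks idx 1 -> match: F0=0 F1=1 F2=0 F3=0; commitIndex=0
Op 4: F1 acks idx 3 -> match: F0=0 F1=3 F2=0 F3=0; commitIndex=0
Op 5: append 1 -> log_len=6
Op 6: append 3 -> log_len=9
Op 7: append 3 -> log_len=12
Op 8: F2 acks idx 7 -> match: F0=0 F1=3 F2=7 F3=0; commitIndex=3
Op 9: F2 acks idx 11 -> match: F0=0 F1=3 F2=11 F3=0; commitIndex=3
Op 10: F3 acks idx 4 -> match: F0=0 F1=3 F2=11 F3=4; commitIndex=4

Answer: 3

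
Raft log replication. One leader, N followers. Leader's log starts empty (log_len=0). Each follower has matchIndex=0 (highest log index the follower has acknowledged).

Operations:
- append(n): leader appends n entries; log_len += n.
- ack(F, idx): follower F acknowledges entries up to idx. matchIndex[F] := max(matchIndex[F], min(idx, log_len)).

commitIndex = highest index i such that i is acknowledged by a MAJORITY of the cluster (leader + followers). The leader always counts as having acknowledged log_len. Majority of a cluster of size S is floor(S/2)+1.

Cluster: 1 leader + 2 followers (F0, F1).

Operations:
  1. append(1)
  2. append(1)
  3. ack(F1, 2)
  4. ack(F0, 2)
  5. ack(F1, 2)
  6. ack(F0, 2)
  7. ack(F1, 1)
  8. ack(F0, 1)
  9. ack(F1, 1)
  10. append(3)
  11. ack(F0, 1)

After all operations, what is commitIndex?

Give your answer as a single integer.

Answer: 2

Derivation:
Op 1: append 1 -> log_len=1
Op 2: append 1 -> log_len=2
Op 3: F1 acks idx 2 -> match: F0=0 F1=2; commitIndex=2
Op 4: F0 acks idx 2 -> match: F0=2 F1=2; commitIndex=2
Op 5: F1 acks idx 2 -> match: F0=2 F1=2; commitIndex=2
Op 6: F0 acks idx 2 -> match: F0=2 F1=2; commitIndex=2
Op 7: F1 acks idx 1 -> match: F0=2 F1=2; commitIndex=2
Op 8: F0 acks idx 1 -> match: F0=2 F1=2; commitIndex=2
Op 9: F1 acks idx 1 -> match: F0=2 F1=2; commitIndex=2
Op 10: append 3 -> log_len=5
Op 11: F0 acks idx 1 -> match: F0=2 F1=2; commitIndex=2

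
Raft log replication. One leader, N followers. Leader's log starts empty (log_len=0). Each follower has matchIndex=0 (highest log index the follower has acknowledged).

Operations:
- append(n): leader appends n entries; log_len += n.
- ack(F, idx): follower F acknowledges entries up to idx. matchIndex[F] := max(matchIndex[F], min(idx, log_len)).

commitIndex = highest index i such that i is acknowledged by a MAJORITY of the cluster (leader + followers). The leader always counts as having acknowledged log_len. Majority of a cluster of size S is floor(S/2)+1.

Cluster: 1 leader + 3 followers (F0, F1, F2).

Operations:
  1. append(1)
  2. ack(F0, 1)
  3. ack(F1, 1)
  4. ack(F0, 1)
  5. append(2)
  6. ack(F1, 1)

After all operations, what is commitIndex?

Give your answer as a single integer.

Op 1: append 1 -> log_len=1
Op 2: F0 acks idx 1 -> match: F0=1 F1=0 F2=0; commitIndex=0
Op 3: F1 acks idx 1 -> match: F0=1 F1=1 F2=0; commitIndex=1
Op 4: F0 acks idx 1 -> match: F0=1 F1=1 F2=0; commitIndex=1
Op 5: append 2 -> log_len=3
Op 6: F1 acks idx 1 -> match: F0=1 F1=1 F2=0; commitIndex=1

Answer: 1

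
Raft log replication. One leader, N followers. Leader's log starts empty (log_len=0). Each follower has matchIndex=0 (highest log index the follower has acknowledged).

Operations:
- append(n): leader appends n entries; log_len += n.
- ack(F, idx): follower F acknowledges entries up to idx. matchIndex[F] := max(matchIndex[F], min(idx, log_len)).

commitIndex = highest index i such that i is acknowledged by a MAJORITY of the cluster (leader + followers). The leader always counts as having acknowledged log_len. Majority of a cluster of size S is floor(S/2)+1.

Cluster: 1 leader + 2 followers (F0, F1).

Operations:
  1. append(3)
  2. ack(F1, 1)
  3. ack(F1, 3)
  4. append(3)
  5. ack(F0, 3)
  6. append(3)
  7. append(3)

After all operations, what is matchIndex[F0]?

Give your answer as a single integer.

Answer: 3

Derivation:
Op 1: append 3 -> log_len=3
Op 2: F1 acks idx 1 -> match: F0=0 F1=1; commitIndex=1
Op 3: F1 acks idx 3 -> match: F0=0 F1=3; commitIndex=3
Op 4: append 3 -> log_len=6
Op 5: F0 acks idx 3 -> match: F0=3 F1=3; commitIndex=3
Op 6: append 3 -> log_len=9
Op 7: append 3 -> log_len=12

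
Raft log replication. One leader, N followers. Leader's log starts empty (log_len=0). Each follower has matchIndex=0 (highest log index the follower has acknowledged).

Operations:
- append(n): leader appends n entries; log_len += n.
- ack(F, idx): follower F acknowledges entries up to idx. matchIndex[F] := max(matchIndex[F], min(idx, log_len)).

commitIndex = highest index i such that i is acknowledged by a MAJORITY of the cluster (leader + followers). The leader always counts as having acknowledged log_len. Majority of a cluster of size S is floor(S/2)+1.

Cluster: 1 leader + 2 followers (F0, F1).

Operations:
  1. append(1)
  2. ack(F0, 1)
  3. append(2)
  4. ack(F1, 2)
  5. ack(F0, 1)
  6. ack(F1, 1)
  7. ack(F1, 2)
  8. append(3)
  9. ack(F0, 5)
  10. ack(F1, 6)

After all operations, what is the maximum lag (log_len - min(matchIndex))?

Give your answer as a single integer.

Op 1: append 1 -> log_len=1
Op 2: F0 acks idx 1 -> match: F0=1 F1=0; commitIndex=1
Op 3: append 2 -> log_len=3
Op 4: F1 acks idx 2 -> match: F0=1 F1=2; commitIndex=2
Op 5: F0 acks idx 1 -> match: F0=1 F1=2; commitIndex=2
Op 6: F1 acks idx 1 -> match: F0=1 F1=2; commitIndex=2
Op 7: F1 acks idx 2 -> match: F0=1 F1=2; commitIndex=2
Op 8: append 3 -> log_len=6
Op 9: F0 acks idx 5 -> match: F0=5 F1=2; commitIndex=5
Op 10: F1 acks idx 6 -> match: F0=5 F1=6; commitIndex=6

Answer: 1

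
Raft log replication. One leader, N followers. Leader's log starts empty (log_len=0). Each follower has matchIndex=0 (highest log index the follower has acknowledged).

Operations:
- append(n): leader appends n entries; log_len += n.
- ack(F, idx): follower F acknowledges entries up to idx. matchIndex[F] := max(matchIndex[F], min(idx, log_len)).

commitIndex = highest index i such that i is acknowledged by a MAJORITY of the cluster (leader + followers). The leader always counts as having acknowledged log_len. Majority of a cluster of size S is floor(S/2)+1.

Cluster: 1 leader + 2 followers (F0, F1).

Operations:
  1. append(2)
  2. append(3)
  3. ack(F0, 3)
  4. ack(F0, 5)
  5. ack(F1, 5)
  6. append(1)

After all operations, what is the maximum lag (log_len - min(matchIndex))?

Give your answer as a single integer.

Op 1: append 2 -> log_len=2
Op 2: append 3 -> log_len=5
Op 3: F0 acks idx 3 -> match: F0=3 F1=0; commitIndex=3
Op 4: F0 acks idx 5 -> match: F0=5 F1=0; commitIndex=5
Op 5: F1 acks idx 5 -> match: F0=5 F1=5; commitIndex=5
Op 6: append 1 -> log_len=6

Answer: 1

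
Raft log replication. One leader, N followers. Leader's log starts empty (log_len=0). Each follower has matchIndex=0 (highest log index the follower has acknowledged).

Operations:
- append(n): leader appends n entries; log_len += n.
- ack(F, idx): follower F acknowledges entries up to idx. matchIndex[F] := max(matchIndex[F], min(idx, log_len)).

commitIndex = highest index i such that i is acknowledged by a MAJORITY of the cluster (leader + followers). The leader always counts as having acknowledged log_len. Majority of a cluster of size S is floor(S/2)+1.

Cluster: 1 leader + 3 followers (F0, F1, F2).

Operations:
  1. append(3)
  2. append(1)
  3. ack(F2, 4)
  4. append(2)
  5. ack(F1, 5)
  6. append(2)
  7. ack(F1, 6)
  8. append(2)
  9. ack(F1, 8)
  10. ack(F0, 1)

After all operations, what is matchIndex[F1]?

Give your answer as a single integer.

Answer: 8

Derivation:
Op 1: append 3 -> log_len=3
Op 2: append 1 -> log_len=4
Op 3: F2 acks idx 4 -> match: F0=0 F1=0 F2=4; commitIndex=0
Op 4: append 2 -> log_len=6
Op 5: F1 acks idx 5 -> match: F0=0 F1=5 F2=4; commitIndex=4
Op 6: append 2 -> log_len=8
Op 7: F1 acks idx 6 -> match: F0=0 F1=6 F2=4; commitIndex=4
Op 8: append 2 -> log_len=10
Op 9: F1 acks idx 8 -> match: F0=0 F1=8 F2=4; commitIndex=4
Op 10: F0 acks idx 1 -> match: F0=1 F1=8 F2=4; commitIndex=4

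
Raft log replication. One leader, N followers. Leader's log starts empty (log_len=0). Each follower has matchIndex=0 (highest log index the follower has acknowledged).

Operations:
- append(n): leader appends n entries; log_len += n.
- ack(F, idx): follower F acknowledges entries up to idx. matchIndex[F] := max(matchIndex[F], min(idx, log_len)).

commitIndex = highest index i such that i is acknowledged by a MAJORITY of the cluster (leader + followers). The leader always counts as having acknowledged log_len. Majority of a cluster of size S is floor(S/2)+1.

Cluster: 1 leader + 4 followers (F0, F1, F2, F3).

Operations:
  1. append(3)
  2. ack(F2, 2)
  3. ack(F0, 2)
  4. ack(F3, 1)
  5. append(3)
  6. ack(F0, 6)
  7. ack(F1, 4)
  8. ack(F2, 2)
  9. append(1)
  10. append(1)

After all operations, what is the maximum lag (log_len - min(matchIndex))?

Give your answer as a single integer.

Op 1: append 3 -> log_len=3
Op 2: F2 acks idx 2 -> match: F0=0 F1=0 F2=2 F3=0; commitIndex=0
Op 3: F0 acks idx 2 -> match: F0=2 F1=0 F2=2 F3=0; commitIndex=2
Op 4: F3 acks idx 1 -> match: F0=2 F1=0 F2=2 F3=1; commitIndex=2
Op 5: append 3 -> log_len=6
Op 6: F0 acks idx 6 -> match: F0=6 F1=0 F2=2 F3=1; commitIndex=2
Op 7: F1 acks idx 4 -> match: F0=6 F1=4 F2=2 F3=1; commitIndex=4
Op 8: F2 acks idx 2 -> match: F0=6 F1=4 F2=2 F3=1; commitIndex=4
Op 9: append 1 -> log_len=7
Op 10: append 1 -> log_len=8

Answer: 7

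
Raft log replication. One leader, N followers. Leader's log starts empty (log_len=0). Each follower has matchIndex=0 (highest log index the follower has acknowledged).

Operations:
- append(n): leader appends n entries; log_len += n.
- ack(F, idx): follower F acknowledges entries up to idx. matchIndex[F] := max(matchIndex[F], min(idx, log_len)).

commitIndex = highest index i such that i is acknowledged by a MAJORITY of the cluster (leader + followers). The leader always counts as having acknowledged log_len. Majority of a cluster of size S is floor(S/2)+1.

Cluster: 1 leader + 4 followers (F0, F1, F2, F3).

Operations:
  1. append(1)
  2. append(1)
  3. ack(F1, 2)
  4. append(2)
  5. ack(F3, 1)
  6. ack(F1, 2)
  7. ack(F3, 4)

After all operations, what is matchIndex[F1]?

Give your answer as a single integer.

Op 1: append 1 -> log_len=1
Op 2: append 1 -> log_len=2
Op 3: F1 acks idx 2 -> match: F0=0 F1=2 F2=0 F3=0; commitIndex=0
Op 4: append 2 -> log_len=4
Op 5: F3 acks idx 1 -> match: F0=0 F1=2 F2=0 F3=1; commitIndex=1
Op 6: F1 acks idx 2 -> match: F0=0 F1=2 F2=0 F3=1; commitIndex=1
Op 7: F3 acks idx 4 -> match: F0=0 F1=2 F2=0 F3=4; commitIndex=2

Answer: 2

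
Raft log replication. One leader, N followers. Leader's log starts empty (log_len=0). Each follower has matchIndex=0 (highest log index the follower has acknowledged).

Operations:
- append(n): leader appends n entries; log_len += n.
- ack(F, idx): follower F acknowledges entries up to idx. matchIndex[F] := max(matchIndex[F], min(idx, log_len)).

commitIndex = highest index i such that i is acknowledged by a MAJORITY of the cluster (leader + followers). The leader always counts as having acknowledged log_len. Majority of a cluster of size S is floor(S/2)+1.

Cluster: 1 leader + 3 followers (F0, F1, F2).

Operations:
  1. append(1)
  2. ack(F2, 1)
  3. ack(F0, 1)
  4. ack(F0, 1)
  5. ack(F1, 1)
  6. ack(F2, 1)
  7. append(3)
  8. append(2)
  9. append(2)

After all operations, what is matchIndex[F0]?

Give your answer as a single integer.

Op 1: append 1 -> log_len=1
Op 2: F2 acks idx 1 -> match: F0=0 F1=0 F2=1; commitIndex=0
Op 3: F0 acks idx 1 -> match: F0=1 F1=0 F2=1; commitIndex=1
Op 4: F0 acks idx 1 -> match: F0=1 F1=0 F2=1; commitIndex=1
Op 5: F1 acks idx 1 -> match: F0=1 F1=1 F2=1; commitIndex=1
Op 6: F2 acks idx 1 -> match: F0=1 F1=1 F2=1; commitIndex=1
Op 7: append 3 -> log_len=4
Op 8: append 2 -> log_len=6
Op 9: append 2 -> log_len=8

Answer: 1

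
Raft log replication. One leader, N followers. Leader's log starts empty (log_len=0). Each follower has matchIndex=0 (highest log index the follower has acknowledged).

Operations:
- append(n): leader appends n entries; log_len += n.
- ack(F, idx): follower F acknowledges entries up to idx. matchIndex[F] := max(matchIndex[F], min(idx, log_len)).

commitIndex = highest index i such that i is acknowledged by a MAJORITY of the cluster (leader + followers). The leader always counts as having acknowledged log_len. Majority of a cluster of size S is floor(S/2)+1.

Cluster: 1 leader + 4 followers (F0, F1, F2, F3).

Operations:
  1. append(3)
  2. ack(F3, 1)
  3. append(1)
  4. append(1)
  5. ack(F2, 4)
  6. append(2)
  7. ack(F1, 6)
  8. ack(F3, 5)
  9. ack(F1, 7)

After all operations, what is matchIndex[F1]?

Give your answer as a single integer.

Answer: 7

Derivation:
Op 1: append 3 -> log_len=3
Op 2: F3 acks idx 1 -> match: F0=0 F1=0 F2=0 F3=1; commitIndex=0
Op 3: append 1 -> log_len=4
Op 4: append 1 -> log_len=5
Op 5: F2 acks idx 4 -> match: F0=0 F1=0 F2=4 F3=1; commitIndex=1
Op 6: append 2 -> log_len=7
Op 7: F1 acks idx 6 -> match: F0=0 F1=6 F2=4 F3=1; commitIndex=4
Op 8: F3 acks idx 5 -> match: F0=0 F1=6 F2=4 F3=5; commitIndex=5
Op 9: F1 acks idx 7 -> match: F0=0 F1=7 F2=4 F3=5; commitIndex=5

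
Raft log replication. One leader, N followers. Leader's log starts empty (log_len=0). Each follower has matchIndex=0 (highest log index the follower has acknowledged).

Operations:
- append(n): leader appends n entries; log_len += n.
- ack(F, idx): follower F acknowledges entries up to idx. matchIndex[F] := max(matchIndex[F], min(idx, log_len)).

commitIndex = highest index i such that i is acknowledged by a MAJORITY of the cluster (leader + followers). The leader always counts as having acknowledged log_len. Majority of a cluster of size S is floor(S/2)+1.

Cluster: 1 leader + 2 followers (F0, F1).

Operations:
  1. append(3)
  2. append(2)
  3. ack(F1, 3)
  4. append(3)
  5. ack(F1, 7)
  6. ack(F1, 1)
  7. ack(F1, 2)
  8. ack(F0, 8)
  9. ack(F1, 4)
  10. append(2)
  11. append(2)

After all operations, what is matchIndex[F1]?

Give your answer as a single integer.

Op 1: append 3 -> log_len=3
Op 2: append 2 -> log_len=5
Op 3: F1 acks idx 3 -> match: F0=0 F1=3; commitIndex=3
Op 4: append 3 -> log_len=8
Op 5: F1 acks idx 7 -> match: F0=0 F1=7; commitIndex=7
Op 6: F1 acks idx 1 -> match: F0=0 F1=7; commitIndex=7
Op 7: F1 acks idx 2 -> match: F0=0 F1=7; commitIndex=7
Op 8: F0 acks idx 8 -> match: F0=8 F1=7; commitIndex=8
Op 9: F1 acks idx 4 -> match: F0=8 F1=7; commitIndex=8
Op 10: append 2 -> log_len=10
Op 11: append 2 -> log_len=12

Answer: 7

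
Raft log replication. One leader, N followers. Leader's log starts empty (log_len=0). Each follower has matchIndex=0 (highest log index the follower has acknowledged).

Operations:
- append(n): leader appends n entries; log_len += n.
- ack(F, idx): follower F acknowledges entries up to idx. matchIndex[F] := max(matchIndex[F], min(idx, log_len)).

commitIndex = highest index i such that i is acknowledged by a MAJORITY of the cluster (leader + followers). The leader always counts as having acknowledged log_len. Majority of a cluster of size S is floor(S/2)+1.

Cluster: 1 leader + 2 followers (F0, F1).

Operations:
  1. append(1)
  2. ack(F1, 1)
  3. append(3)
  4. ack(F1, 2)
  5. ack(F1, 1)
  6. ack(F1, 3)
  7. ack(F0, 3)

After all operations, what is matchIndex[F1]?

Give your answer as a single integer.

Answer: 3

Derivation:
Op 1: append 1 -> log_len=1
Op 2: F1 acks idx 1 -> match: F0=0 F1=1; commitIndex=1
Op 3: append 3 -> log_len=4
Op 4: F1 acks idx 2 -> match: F0=0 F1=2; commitIndex=2
Op 5: F1 acks idx 1 -> match: F0=0 F1=2; commitIndex=2
Op 6: F1 acks idx 3 -> match: F0=0 F1=3; commitIndex=3
Op 7: F0 acks idx 3 -> match: F0=3 F1=3; commitIndex=3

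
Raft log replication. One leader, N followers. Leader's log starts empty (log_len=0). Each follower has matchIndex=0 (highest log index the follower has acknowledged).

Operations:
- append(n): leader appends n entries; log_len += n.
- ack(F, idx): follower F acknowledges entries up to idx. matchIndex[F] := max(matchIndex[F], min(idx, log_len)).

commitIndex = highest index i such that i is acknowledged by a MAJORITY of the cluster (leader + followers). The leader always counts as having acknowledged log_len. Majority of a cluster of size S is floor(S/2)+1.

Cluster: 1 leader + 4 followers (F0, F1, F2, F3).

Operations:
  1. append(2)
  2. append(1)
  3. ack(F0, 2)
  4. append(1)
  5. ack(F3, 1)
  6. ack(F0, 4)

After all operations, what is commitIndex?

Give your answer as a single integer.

Op 1: append 2 -> log_len=2
Op 2: append 1 -> log_len=3
Op 3: F0 acks idx 2 -> match: F0=2 F1=0 F2=0 F3=0; commitIndex=0
Op 4: append 1 -> log_len=4
Op 5: F3 acks idx 1 -> match: F0=2 F1=0 F2=0 F3=1; commitIndex=1
Op 6: F0 acks idx 4 -> match: F0=4 F1=0 F2=0 F3=1; commitIndex=1

Answer: 1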